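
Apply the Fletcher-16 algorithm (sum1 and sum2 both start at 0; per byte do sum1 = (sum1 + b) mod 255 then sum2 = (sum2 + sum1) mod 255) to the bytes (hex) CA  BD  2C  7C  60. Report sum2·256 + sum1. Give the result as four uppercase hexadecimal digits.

CA91

Running sums (mod 255):
  after byte 0 (CA): sum1=202, sum2=202
  after byte 1 (BD): sum1=136, sum2=83
  after byte 2 (2C): sum1=180, sum2=8
  after byte 3 (7C): sum1=49, sum2=57
  after byte 4 (60): sum1=145, sum2=202
Checksum = sum2·256 + sum1 = 202·256 + 145 = 51857 = 0xCA91.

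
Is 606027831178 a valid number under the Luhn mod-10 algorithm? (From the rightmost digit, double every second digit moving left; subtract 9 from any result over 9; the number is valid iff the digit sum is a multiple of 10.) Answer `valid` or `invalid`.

From the right, keep odd positions and double even positions (subtract 9 from any doubled value over 9):
  doubled (positions 2,4,...): 5 2 7 4 3 3 → sum 24
  kept (positions 1,3,...): 8 1 3 7 0 0 → sum 19
Total = 43.
43 mod 10 = 3, so the number is invalid.

invalid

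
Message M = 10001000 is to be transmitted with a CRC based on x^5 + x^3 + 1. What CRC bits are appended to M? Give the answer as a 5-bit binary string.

00100

Append 5 zeros: 1000100000000. Divide by 101001 (XOR where the leading bit is 1):
  pos 0: 100010 XOR 101001 = 001011
  pos 2: 101100 XOR 101001 = 000101
  pos 5: 101000 XOR 101001 = 000001
Remainder (last 5 bits) = 00100. This is the CRC / FCS.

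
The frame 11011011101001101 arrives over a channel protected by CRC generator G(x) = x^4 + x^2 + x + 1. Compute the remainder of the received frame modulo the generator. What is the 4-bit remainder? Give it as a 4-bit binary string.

Modulo-2 division of 11011011101001101 by 10111:
  pos 0: 11011 XOR 10111 = 01100
  pos 1: 11000 XOR 10111 = 01111
  pos 2: 11111 XOR 10111 = 01000
  pos 3: 10001 XOR 10111 = 00110
  pos 5: 11010 XOR 10111 = 01101
  pos 6: 11011 XOR 10111 = 01100
  pos 7: 11000 XOR 10111 = 01111
  pos 8: 11110 XOR 10111 = 01001
  pos 9: 10011 XOR 10111 = 00100
  pos 11: 10010 XOR 10111 = 00101
Remainder = 1011 (nonzero — an error is detected).

1011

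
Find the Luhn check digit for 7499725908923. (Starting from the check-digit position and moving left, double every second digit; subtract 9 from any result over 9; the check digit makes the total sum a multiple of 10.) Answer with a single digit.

1

Partial digits right→left: 3 2 9 8 0 9 5 2 7 9 9 4 7
Double every second digit counting from the check-digit position (so the 1st, 3rd, 5th, ... of the partial from the right).
  doubled (with −9 where >9): 6 9 0 1 5 9 5 → sum 35
  kept as-is: 2 8 9 2 9 4 → sum 34
Total = 35 + 34 = 69.
Check digit = (10 − (69 mod 10)) mod 10 = 1.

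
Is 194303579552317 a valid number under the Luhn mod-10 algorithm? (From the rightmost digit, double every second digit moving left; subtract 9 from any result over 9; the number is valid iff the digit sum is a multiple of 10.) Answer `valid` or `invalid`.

From the right, keep odd positions and double even positions (subtract 9 from any doubled value over 9):
  doubled (positions 2,4,...): 2 4 1 5 6 6 9 → sum 33
  kept (positions 1,3,...): 7 3 5 9 5 0 4 1 → sum 34
Total = 67.
67 mod 10 = 7, so the number is invalid.

invalid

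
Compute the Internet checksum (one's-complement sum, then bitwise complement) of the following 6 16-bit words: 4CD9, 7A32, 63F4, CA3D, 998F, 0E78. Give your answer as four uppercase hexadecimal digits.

62BA

One's-complement addition (fold any carry out of bit 15 back into bit 0):
  0x4CD9 + 0x7A32 = 0x0C70B
  0xC70B + 0x63F4 = 0x12AFF → wrap carry → 0x2B00
  0x2B00 + 0xCA3D = 0x0F53D
  0xF53D + 0x998F = 0x18ECC → wrap carry → 0x8ECD
  0x8ECD + 0x0E78 = 0x09D45
One's-complement sum = 0x9D45.
Checksum = ~0x9D45 & 0xFFFF = 0x62BA.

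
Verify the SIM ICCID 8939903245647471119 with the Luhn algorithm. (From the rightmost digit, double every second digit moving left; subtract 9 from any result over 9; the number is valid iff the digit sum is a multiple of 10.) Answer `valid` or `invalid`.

From the right, keep odd positions and double even positions (subtract 9 from any doubled value over 9):
  doubled (positions 2,4,...): 2 2 8 8 1 4 0 9 9 → sum 43
  kept (positions 1,3,...): 9 1 7 7 6 4 3 9 3 8 → sum 57
Total = 100.
100 mod 10 = 0, so the number is valid.

valid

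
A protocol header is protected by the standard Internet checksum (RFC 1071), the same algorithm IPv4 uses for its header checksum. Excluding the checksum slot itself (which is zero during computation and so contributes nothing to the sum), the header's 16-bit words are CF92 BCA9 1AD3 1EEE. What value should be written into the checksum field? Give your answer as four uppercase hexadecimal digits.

3A02

One's-complement addition (fold any carry out of bit 15 back into bit 0):
  0xCF92 + 0xBCA9 = 0x18C3B → wrap carry → 0x8C3C
  0x8C3C + 0x1AD3 = 0x0A70F
  0xA70F + 0x1EEE = 0x0C5FD
One's-complement sum = 0xC5FD.
Checksum = ~0xC5FD & 0xFFFF = 0x3A02.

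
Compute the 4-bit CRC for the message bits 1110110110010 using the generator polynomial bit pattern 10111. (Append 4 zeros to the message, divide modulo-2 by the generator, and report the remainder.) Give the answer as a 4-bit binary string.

Append 4 zeros: 11101101100100000. Divide by 10111 (XOR where the leading bit is 1):
  pos 0: 11101 XOR 10111 = 01010
  pos 1: 10101 XOR 10111 = 00010
  pos 4: 10011 XOR 10111 = 00100
  pos 6: 10000 XOR 10111 = 00111
  pos 8: 11110 XOR 10111 = 01001
  pos 9: 10010 XOR 10111 = 00101
  pos 11: 10100 XOR 10111 = 00011
Remainder (last 4 bits) = 0110. This is the CRC / FCS.

0110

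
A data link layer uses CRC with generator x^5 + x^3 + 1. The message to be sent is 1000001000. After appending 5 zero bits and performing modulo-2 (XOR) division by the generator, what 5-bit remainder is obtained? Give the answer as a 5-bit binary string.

11001

Append 5 zeros: 100000100000000. Divide by 101001 (XOR where the leading bit is 1):
  pos 0: 100000 XOR 101001 = 001001
  pos 2: 100110 XOR 101001 = 001111
  pos 4: 111100 XOR 101001 = 010101
  pos 5: 101010 XOR 101001 = 000011
  pos 9: 110000 XOR 101001 = 011001
Remainder (last 5 bits) = 11001. This is the CRC / FCS.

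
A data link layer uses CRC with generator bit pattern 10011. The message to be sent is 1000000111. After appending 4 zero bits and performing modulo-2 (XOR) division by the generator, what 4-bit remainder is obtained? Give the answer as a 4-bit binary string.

0100

Append 4 zeros: 10000001110000. Divide by 10011 (XOR where the leading bit is 1):
  pos 0: 10000 XOR 10011 = 00011
  pos 3: 11001 XOR 10011 = 01010
  pos 4: 10101 XOR 10011 = 00110
  pos 6: 11010 XOR 10011 = 01001
  pos 7: 10010 XOR 10011 = 00001
Remainder (last 4 bits) = 0100. This is the CRC / FCS.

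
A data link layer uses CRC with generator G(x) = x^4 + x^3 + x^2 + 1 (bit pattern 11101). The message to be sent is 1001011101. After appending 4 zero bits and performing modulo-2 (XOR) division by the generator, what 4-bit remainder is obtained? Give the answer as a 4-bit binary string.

0110

Append 4 zeros: 10010111010000. Divide by 11101 (XOR where the leading bit is 1):
  pos 0: 10010 XOR 11101 = 01111
  pos 1: 11111 XOR 11101 = 00010
  pos 4: 10110 XOR 11101 = 01011
  pos 5: 10111 XOR 11101 = 01010
  pos 6: 10100 XOR 11101 = 01001
  pos 7: 10010 XOR 11101 = 01111
  pos 8: 11110 XOR 11101 = 00011
Remainder (last 4 bits) = 0110. This is the CRC / FCS.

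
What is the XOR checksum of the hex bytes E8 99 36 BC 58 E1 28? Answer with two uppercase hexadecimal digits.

XOR the bytes together:
  start with 0xE8
  0xE8 ⊕ 0x99 = 0x71
  0x71 ⊕ 0x36 = 0x47
  0x47 ⊕ 0xBC = 0xFB
  0xFB ⊕ 0x58 = 0xA3
  0xA3 ⊕ 0xE1 = 0x42
  0x42 ⊕ 0x28 = 0x6A

6A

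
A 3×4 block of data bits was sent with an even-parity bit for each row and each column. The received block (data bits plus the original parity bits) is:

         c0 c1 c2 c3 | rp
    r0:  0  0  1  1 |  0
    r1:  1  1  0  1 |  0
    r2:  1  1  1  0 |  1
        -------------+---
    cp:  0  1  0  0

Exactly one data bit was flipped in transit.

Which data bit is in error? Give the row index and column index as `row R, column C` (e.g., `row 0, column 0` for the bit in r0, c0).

Recompute each row's even parity and compare to rp:
  r0: data parity 0, sent rp 0 → ok
  r1: data parity 1, sent rp 0 → mismatch
  r2: data parity 1, sent rp 1 → ok
Recompute each column's even parity and compare to cp:
  c0: data parity 0, sent cp 0 → ok
  c1: data parity 0, sent cp 1 → mismatch
  c2: data parity 0, sent cp 0 → ok
  c3: data parity 0, sent cp 0 → ok
Exactly one row (r1) and one column (c1) fail → the flipped bit is at their intersection.

row 1, column 1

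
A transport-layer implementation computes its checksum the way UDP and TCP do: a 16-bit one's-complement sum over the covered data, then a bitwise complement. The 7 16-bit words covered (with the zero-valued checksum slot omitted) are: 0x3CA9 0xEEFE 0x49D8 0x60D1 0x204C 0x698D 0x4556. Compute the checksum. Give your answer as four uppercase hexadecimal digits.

5A7E

One's-complement addition (fold any carry out of bit 15 back into bit 0):
  0x3CA9 + 0xEEFE = 0x12BA7 → wrap carry → 0x2BA8
  0x2BA8 + 0x49D8 = 0x07580
  0x7580 + 0x60D1 = 0x0D651
  0xD651 + 0x204C = 0x0F69D
  0xF69D + 0x698D = 0x1602A → wrap carry → 0x602B
  0x602B + 0x4556 = 0x0A581
One's-complement sum = 0xA581.
Checksum = ~0xA581 & 0xFFFF = 0x5A7E.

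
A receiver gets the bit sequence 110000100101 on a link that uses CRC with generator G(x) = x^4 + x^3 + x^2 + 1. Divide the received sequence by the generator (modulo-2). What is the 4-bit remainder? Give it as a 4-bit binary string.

Modulo-2 division of 110000100101 by 11101:
  pos 0: 11000 XOR 11101 = 00101
  pos 2: 10101 XOR 11101 = 01000
  pos 3: 10000 XOR 11101 = 01101
  pos 4: 11010 XOR 11101 = 00111
  pos 6: 11110 XOR 11101 = 00011
Remainder = 0111 (nonzero — an error is detected).

0111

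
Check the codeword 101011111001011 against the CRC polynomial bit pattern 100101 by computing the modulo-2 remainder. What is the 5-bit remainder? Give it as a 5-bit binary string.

00000

Modulo-2 division of 101011111001011 by 100101:
  pos 0: 101011 XOR 100101 = 001110
  pos 2: 111011 XOR 100101 = 011110
  pos 3: 111101 XOR 100101 = 011000
  pos 4: 110000 XOR 100101 = 010101
  pos 5: 101010 XOR 100101 = 001111
  pos 7: 111110 XOR 100101 = 011011
  pos 8: 110111 XOR 100101 = 010010
  pos 9: 100101 XOR 100101 = 000000
Remainder = 00000 (zero — the frame passes the CRC check).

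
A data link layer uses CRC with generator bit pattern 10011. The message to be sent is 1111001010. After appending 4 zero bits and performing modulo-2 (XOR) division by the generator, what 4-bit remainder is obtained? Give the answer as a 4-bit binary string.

Append 4 zeros: 11110010100000. Divide by 10011 (XOR where the leading bit is 1):
  pos 0: 11110 XOR 10011 = 01101
  pos 1: 11010 XOR 10011 = 01001
  pos 2: 10011 XOR 10011 = 00000
  pos 8: 10000 XOR 10011 = 00011
Remainder (last 4 bits) = 0110. This is the CRC / FCS.

0110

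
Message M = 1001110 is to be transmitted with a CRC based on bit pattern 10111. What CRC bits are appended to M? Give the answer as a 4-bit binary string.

Append 4 zeros: 10011100000. Divide by 10111 (XOR where the leading bit is 1):
  pos 0: 10011 XOR 10111 = 00100
  pos 2: 10010 XOR 10111 = 00101
  pos 4: 10100 XOR 10111 = 00011
Remainder (last 4 bits) = 1100. This is the CRC / FCS.

1100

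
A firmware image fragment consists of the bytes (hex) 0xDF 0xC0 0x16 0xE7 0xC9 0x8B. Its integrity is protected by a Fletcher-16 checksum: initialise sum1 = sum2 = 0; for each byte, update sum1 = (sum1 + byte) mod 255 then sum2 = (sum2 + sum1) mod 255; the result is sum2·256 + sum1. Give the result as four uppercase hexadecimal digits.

Running sums (mod 255):
  after byte 0 (0xDF): sum1=223, sum2=223
  after byte 1 (0xC0): sum1=160, sum2=128
  after byte 2 (0x16): sum1=182, sum2=55
  after byte 3 (0xE7): sum1=158, sum2=213
  after byte 4 (0xC9): sum1=104, sum2=62
  after byte 5 (0x8B): sum1=243, sum2=50
Checksum = sum2·256 + sum1 = 50·256 + 243 = 13043 = 0x32F3.

32F3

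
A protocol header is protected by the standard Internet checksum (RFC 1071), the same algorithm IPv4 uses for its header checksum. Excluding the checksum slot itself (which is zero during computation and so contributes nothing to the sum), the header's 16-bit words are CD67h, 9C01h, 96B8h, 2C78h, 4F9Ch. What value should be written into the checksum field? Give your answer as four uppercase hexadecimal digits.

One's-complement addition (fold any carry out of bit 15 back into bit 0):
  0xCD67 + 0x9C01 = 0x16968 → wrap carry → 0x6969
  0x6969 + 0x96B8 = 0x10021 → wrap carry → 0x0022
  0x0022 + 0x2C78 = 0x02C9A
  0x2C9A + 0x4F9C = 0x07C36
One's-complement sum = 0x7C36.
Checksum = ~0x7C36 & 0xFFFF = 0x83C9.

83C9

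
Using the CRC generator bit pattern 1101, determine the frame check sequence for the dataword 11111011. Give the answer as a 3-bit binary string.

110

Append 3 zeros: 11111011000. Divide by 1101 (XOR where the leading bit is 1):
  pos 0: 1111 XOR 1101 = 0010
  pos 2: 1010 XOR 1101 = 0111
  pos 3: 1111 XOR 1101 = 0010
  pos 5: 1010 XOR 1101 = 0111
  pos 6: 1110 XOR 1101 = 0011
Remainder (last 3 bits) = 110. This is the CRC / FCS.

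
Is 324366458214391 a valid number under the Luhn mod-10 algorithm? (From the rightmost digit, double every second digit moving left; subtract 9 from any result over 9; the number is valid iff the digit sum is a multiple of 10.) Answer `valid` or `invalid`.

invalid

From the right, keep odd positions and double even positions (subtract 9 from any doubled value over 9):
  doubled (positions 2,4,...): 9 8 4 1 3 6 4 → sum 35
  kept (positions 1,3,...): 1 3 1 8 4 6 4 3 → sum 30
Total = 65.
65 mod 10 = 5, so the number is invalid.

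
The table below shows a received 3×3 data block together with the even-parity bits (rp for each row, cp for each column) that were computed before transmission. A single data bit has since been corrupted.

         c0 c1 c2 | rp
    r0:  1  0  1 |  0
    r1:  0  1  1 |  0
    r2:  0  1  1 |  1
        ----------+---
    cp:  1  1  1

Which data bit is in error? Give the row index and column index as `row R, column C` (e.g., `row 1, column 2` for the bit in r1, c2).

Recompute each row's even parity and compare to rp:
  r0: data parity 0, sent rp 0 → ok
  r1: data parity 0, sent rp 0 → ok
  r2: data parity 0, sent rp 1 → mismatch
Recompute each column's even parity and compare to cp:
  c0: data parity 1, sent cp 1 → ok
  c1: data parity 0, sent cp 1 → mismatch
  c2: data parity 1, sent cp 1 → ok
Exactly one row (r2) and one column (c1) fail → the flipped bit is at their intersection.

row 2, column 1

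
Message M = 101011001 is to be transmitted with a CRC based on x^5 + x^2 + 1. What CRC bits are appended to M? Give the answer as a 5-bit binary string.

01001

Append 5 zeros: 10101100100000. Divide by 100101 (XOR where the leading bit is 1):
  pos 0: 101011 XOR 100101 = 001110
  pos 2: 111000 XOR 100101 = 011101
  pos 3: 111011 XOR 100101 = 011110
  pos 4: 111100 XOR 100101 = 011001
  pos 5: 110010 XOR 100101 = 010111
  pos 6: 101110 XOR 100101 = 001011
  pos 8: 101100 XOR 100101 = 001001
Remainder (last 5 bits) = 01001. This is the CRC / FCS.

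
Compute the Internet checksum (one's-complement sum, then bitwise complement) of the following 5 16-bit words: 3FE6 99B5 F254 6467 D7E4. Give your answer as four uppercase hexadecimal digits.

F7C2

One's-complement addition (fold any carry out of bit 15 back into bit 0):
  0x3FE6 + 0x99B5 = 0x0D99B
  0xD99B + 0xF254 = 0x1CBEF → wrap carry → 0xCBF0
  0xCBF0 + 0x6467 = 0x13057 → wrap carry → 0x3058
  0x3058 + 0xD7E4 = 0x1083C → wrap carry → 0x083D
One's-complement sum = 0x083D.
Checksum = ~0x083D & 0xFFFF = 0xF7C2.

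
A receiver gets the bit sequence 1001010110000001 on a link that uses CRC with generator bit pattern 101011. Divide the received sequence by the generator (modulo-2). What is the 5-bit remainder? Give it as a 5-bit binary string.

Modulo-2 division of 1001010110000001 by 101011:
  pos 0: 100101 XOR 101011 = 001110
  pos 2: 111001 XOR 101011 = 010010
  pos 3: 100101 XOR 101011 = 001110
  pos 5: 111000 XOR 101011 = 010011
  pos 6: 100110 XOR 101011 = 001101
  pos 8: 110100 XOR 101011 = 011111
  pos 9: 111110 XOR 101011 = 010101
  pos 10: 101011 XOR 101011 = 000000
Remainder = 00000 (zero — the frame passes the CRC check).

00000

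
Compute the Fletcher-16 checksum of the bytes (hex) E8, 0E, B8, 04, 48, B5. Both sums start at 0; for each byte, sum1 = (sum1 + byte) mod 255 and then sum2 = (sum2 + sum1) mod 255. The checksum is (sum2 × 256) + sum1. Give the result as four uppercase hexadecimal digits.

F0B1

Running sums (mod 255):
  after byte 0 (E8): sum1=232, sum2=232
  after byte 1 (0E): sum1=246, sum2=223
  after byte 2 (B8): sum1=175, sum2=143
  after byte 3 (04): sum1=179, sum2=67
  after byte 4 (48): sum1=251, sum2=63
  after byte 5 (B5): sum1=177, sum2=240
Checksum = sum2·256 + sum1 = 240·256 + 177 = 61617 = 0xF0B1.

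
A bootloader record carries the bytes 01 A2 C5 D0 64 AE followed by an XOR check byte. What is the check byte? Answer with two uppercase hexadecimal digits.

XOR the bytes together:
  start with 0x01
  0x01 ⊕ 0xA2 = 0xA3
  0xA3 ⊕ 0xC5 = 0x66
  0x66 ⊕ 0xD0 = 0xB6
  0xB6 ⊕ 0x64 = 0xD2
  0xD2 ⊕ 0xAE = 0x7C

7C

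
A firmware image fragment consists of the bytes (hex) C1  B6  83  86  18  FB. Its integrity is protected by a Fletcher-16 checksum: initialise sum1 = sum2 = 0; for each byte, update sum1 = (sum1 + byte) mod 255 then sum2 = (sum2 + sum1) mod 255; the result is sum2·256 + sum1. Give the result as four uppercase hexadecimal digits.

Running sums (mod 255):
  after byte 0 (C1): sum1=193, sum2=193
  after byte 1 (B6): sum1=120, sum2=58
  after byte 2 (83): sum1=251, sum2=54
  after byte 3 (86): sum1=130, sum2=184
  after byte 4 (18): sum1=154, sum2=83
  after byte 5 (FB): sum1=150, sum2=233
Checksum = sum2·256 + sum1 = 233·256 + 150 = 59798 = 0xE996.

E996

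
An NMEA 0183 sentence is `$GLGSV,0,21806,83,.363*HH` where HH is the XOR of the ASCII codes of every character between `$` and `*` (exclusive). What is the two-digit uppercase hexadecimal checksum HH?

57

XOR the ASCII codes of the payload characters:
  'G' = 0x47 → acc = 0x47
  'L' = 0x4C → acc = 0x0B
  'G' = 0x47 → acc = 0x4C
  'S' = 0x53 → acc = 0x1F
  'V' = 0x56 → acc = 0x49
  ',' = 0x2C → acc = 0x65
  '0' = 0x30 → acc = 0x55
  ',' = 0x2C → acc = 0x79
  '2' = 0x32 → acc = 0x4B
  '1' = 0x31 → acc = 0x7A
  '8' = 0x38 → acc = 0x42
  '0' = 0x30 → acc = 0x72
  '6' = 0x36 → acc = 0x44
  ',' = 0x2C → acc = 0x68
  '8' = 0x38 → acc = 0x50
  '3' = 0x33 → acc = 0x63
  ',' = 0x2C → acc = 0x4F
  '.' = 0x2E → acc = 0x61
  '3' = 0x33 → acc = 0x52
  '6' = 0x36 → acc = 0x64
  '3' = 0x33 → acc = 0x57
Checksum = 0x57.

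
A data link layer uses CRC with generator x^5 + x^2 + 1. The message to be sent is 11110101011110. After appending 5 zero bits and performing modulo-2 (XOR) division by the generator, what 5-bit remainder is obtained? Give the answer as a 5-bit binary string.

Append 5 zeros: 1111010101111000000. Divide by 100101 (XOR where the leading bit is 1):
  pos 0: 111101 XOR 100101 = 011000
  pos 1: 110000 XOR 100101 = 010101
  pos 2: 101011 XOR 100101 = 001110
  pos 4: 111001 XOR 100101 = 011100
  pos 5: 111001 XOR 100101 = 011100
  pos 6: 111001 XOR 100101 = 011100
  pos 7: 111001 XOR 100101 = 011100
  pos 8: 111000 XOR 100101 = 011101
  pos 9: 111010 XOR 100101 = 011111
  pos 10: 111110 XOR 100101 = 011011
  pos 11: 110110 XOR 100101 = 010011
  pos 12: 100110 XOR 100101 = 000011
Remainder (last 5 bits) = 00110. This is the CRC / FCS.

00110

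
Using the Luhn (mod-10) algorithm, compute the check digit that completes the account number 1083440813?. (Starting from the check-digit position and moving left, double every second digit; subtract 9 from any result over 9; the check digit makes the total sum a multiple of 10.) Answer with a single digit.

Partial digits right→left: 3 1 8 0 4 4 3 8 0 1
Double every second digit counting from the check-digit position (so the 1st, 3rd, 5th, ... of the partial from the right).
  doubled (with −9 where >9): 6 7 8 6 0 → sum 27
  kept as-is: 1 0 4 8 1 → sum 14
Total = 27 + 14 = 41.
Check digit = (10 − (41 mod 10)) mod 10 = 9.

9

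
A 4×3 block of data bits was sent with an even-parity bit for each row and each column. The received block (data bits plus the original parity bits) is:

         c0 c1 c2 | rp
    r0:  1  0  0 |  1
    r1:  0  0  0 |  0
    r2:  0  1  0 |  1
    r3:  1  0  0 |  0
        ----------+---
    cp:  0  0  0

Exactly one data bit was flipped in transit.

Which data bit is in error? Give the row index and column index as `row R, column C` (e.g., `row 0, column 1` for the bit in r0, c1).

row 3, column 1

Recompute each row's even parity and compare to rp:
  r0: data parity 1, sent rp 1 → ok
  r1: data parity 0, sent rp 0 → ok
  r2: data parity 1, sent rp 1 → ok
  r3: data parity 1, sent rp 0 → mismatch
Recompute each column's even parity and compare to cp:
  c0: data parity 0, sent cp 0 → ok
  c1: data parity 1, sent cp 0 → mismatch
  c2: data parity 0, sent cp 0 → ok
Exactly one row (r3) and one column (c1) fail → the flipped bit is at their intersection.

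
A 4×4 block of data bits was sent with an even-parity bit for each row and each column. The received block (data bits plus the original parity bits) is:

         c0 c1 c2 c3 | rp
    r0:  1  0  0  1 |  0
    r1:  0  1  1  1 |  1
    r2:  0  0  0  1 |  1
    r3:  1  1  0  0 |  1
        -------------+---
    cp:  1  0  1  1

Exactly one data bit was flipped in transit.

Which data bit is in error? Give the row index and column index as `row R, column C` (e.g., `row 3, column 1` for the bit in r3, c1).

row 3, column 0

Recompute each row's even parity and compare to rp:
  r0: data parity 0, sent rp 0 → ok
  r1: data parity 1, sent rp 1 → ok
  r2: data parity 1, sent rp 1 → ok
  r3: data parity 0, sent rp 1 → mismatch
Recompute each column's even parity and compare to cp:
  c0: data parity 0, sent cp 1 → mismatch
  c1: data parity 0, sent cp 0 → ok
  c2: data parity 1, sent cp 1 → ok
  c3: data parity 1, sent cp 1 → ok
Exactly one row (r3) and one column (c0) fail → the flipped bit is at their intersection.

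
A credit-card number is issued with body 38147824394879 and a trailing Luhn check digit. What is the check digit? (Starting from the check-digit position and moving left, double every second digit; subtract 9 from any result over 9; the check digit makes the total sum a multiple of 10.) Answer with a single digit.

Partial digits right→left: 9 7 8 4 9 3 4 2 8 7 4 1 8 3
Double every second digit counting from the check-digit position (so the 1st, 3rd, 5th, ... of the partial from the right).
  doubled (with −9 where >9): 9 7 9 8 7 8 7 → sum 55
  kept as-is: 7 4 3 2 7 1 3 → sum 27
Total = 55 + 27 = 82.
Check digit = (10 − (82 mod 10)) mod 10 = 8.

8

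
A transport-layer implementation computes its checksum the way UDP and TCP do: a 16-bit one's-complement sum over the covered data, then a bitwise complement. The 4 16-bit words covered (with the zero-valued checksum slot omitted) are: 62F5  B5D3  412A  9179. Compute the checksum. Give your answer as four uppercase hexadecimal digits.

1493

One's-complement addition (fold any carry out of bit 15 back into bit 0):
  0x62F5 + 0xB5D3 = 0x118C8 → wrap carry → 0x18C9
  0x18C9 + 0x412A = 0x059F3
  0x59F3 + 0x9179 = 0x0EB6C
One's-complement sum = 0xEB6C.
Checksum = ~0xEB6C & 0xFFFF = 0x1493.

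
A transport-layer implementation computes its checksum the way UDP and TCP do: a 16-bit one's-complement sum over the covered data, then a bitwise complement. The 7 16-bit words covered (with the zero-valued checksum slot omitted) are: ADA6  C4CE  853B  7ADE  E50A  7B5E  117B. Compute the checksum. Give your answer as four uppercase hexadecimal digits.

1B8C

One's-complement addition (fold any carry out of bit 15 back into bit 0):
  0xADA6 + 0xC4CE = 0x17274 → wrap carry → 0x7275
  0x7275 + 0x853B = 0x0F7B0
  0xF7B0 + 0x7ADE = 0x1728E → wrap carry → 0x728F
  0x728F + 0xE50A = 0x15799 → wrap carry → 0x579A
  0x579A + 0x7B5E = 0x0D2F8
  0xD2F8 + 0x117B = 0x0E473
One's-complement sum = 0xE473.
Checksum = ~0xE473 & 0xFFFF = 0x1B8C.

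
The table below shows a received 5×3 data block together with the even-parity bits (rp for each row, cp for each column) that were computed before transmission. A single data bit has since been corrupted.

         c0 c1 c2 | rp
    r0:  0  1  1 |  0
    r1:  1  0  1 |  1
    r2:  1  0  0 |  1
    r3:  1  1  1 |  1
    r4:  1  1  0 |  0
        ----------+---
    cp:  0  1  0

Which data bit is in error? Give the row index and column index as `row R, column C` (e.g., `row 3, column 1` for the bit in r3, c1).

Recompute each row's even parity and compare to rp:
  r0: data parity 0, sent rp 0 → ok
  r1: data parity 0, sent rp 1 → mismatch
  r2: data parity 1, sent rp 1 → ok
  r3: data parity 1, sent rp 1 → ok
  r4: data parity 0, sent rp 0 → ok
Recompute each column's even parity and compare to cp:
  c0: data parity 0, sent cp 0 → ok
  c1: data parity 1, sent cp 1 → ok
  c2: data parity 1, sent cp 0 → mismatch
Exactly one row (r1) and one column (c2) fail → the flipped bit is at their intersection.

row 1, column 2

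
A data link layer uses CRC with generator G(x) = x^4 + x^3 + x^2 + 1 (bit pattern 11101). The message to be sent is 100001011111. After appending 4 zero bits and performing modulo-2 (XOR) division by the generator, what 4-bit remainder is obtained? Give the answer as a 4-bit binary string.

Append 4 zeros: 1000010111110000. Divide by 11101 (XOR where the leading bit is 1):
  pos 0: 10000 XOR 11101 = 01101
  pos 1: 11011 XOR 11101 = 00110
  pos 3: 11001 XOR 11101 = 00100
  pos 5: 10011 XOR 11101 = 01110
  pos 6: 11101 XOR 11101 = 00000
  pos 11: 10000 XOR 11101 = 01101
Remainder (last 4 bits) = 1101. This is the CRC / FCS.

1101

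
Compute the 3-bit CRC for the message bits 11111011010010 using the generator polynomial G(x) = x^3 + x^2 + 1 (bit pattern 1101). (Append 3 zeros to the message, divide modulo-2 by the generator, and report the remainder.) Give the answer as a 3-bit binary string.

101

Append 3 zeros: 11111011010010000. Divide by 1101 (XOR where the leading bit is 1):
  pos 0: 1111 XOR 1101 = 0010
  pos 2: 1010 XOR 1101 = 0111
  pos 3: 1111 XOR 1101 = 0010
  pos 5: 1010 XOR 1101 = 0111
  pos 6: 1111 XOR 1101 = 0010
  pos 8: 1000 XOR 1101 = 0101
  pos 9: 1011 XOR 1101 = 0110
  pos 10: 1100 XOR 1101 = 0001
  pos 13: 1000 XOR 1101 = 0101
Remainder (last 3 bits) = 101. This is the CRC / FCS.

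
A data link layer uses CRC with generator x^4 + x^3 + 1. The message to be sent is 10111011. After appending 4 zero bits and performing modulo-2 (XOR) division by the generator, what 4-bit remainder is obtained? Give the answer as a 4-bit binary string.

Append 4 zeros: 101110110000. Divide by 11001 (XOR where the leading bit is 1):
  pos 0: 10111 XOR 11001 = 01110
  pos 1: 11100 XOR 11001 = 00101
  pos 3: 10111 XOR 11001 = 01110
  pos 4: 11100 XOR 11001 = 00101
  pos 6: 10100 XOR 11001 = 01101
  pos 7: 11010 XOR 11001 = 00011
Remainder (last 4 bits) = 0011. This is the CRC / FCS.

0011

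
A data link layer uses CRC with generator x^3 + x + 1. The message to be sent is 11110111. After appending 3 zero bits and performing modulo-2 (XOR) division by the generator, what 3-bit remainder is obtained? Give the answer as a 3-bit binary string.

Append 3 zeros: 11110111000. Divide by 1011 (XOR where the leading bit is 1):
  pos 0: 1111 XOR 1011 = 0100
  pos 1: 1000 XOR 1011 = 0011
  pos 3: 1111 XOR 1011 = 0100
  pos 4: 1001 XOR 1011 = 0010
  pos 6: 1000 XOR 1011 = 0011
Remainder (last 3 bits) = 110. This is the CRC / FCS.

110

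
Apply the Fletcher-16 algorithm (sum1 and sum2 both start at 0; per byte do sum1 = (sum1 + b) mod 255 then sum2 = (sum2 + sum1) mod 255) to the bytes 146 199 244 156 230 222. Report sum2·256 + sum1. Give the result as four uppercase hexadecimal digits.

ACB1

Running sums (mod 255):
  after byte 0 (146): sum1=146, sum2=146
  after byte 1 (199): sum1=90, sum2=236
  after byte 2 (244): sum1=79, sum2=60
  after byte 3 (156): sum1=235, sum2=40
  after byte 4 (230): sum1=210, sum2=250
  after byte 5 (222): sum1=177, sum2=172
Checksum = sum2·256 + sum1 = 172·256 + 177 = 44209 = 0xACB1.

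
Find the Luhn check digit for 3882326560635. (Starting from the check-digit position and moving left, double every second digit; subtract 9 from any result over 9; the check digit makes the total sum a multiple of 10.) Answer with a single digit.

1

Partial digits right→left: 5 3 6 0 6 5 6 2 3 2 8 8 3
Double every second digit counting from the check-digit position (so the 1st, 3rd, 5th, ... of the partial from the right).
  doubled (with −9 where >9): 1 3 3 3 6 7 6 → sum 29
  kept as-is: 3 0 5 2 2 8 → sum 20
Total = 29 + 20 = 49.
Check digit = (10 − (49 mod 10)) mod 10 = 1.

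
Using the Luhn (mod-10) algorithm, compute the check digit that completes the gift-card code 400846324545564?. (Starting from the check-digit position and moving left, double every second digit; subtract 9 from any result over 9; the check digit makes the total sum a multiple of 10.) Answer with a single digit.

Partial digits right→left: 4 6 5 5 4 5 4 2 3 6 4 8 0 0 4
Double every second digit counting from the check-digit position (so the 1st, 3rd, 5th, ... of the partial from the right).
  doubled (with −9 where >9): 8 1 8 8 6 8 0 8 → sum 47
  kept as-is: 6 5 5 2 6 8 0 → sum 32
Total = 47 + 32 = 79.
Check digit = (10 − (79 mod 10)) mod 10 = 1.

1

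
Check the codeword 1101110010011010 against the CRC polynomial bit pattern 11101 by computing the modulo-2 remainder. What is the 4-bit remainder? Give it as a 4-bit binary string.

Modulo-2 division of 1101110010011010 by 11101:
  pos 0: 11011 XOR 11101 = 00110
  pos 2: 11010 XOR 11101 = 00111
  pos 4: 11101 XOR 11101 = 00000
  pos 11: 11010 XOR 11101 = 00111
Remainder = 0111 (nonzero — an error is detected).

0111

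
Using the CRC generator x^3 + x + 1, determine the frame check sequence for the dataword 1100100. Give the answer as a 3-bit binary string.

Append 3 zeros: 1100100000. Divide by 1011 (XOR where the leading bit is 1):
  pos 0: 1100 XOR 1011 = 0111
  pos 1: 1111 XOR 1011 = 0100
  pos 2: 1000 XOR 1011 = 0011
  pos 4: 1100 XOR 1011 = 0111
  pos 5: 1110 XOR 1011 = 0101
  pos 6: 1010 XOR 1011 = 0001
Remainder (last 3 bits) = 001. This is the CRC / FCS.

001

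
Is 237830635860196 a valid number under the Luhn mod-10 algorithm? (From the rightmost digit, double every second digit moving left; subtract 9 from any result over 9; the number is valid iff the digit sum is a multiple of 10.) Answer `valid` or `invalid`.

From the right, keep odd positions and double even positions (subtract 9 from any doubled value over 9):
  doubled (positions 2,4,...): 9 0 7 6 0 7 6 → sum 35
  kept (positions 1,3,...): 6 1 6 5 6 3 7 2 → sum 36
Total = 71.
71 mod 10 = 1, so the number is invalid.

invalid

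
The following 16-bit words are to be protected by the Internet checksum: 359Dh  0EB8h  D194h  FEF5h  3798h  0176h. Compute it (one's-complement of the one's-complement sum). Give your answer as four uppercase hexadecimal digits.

B211

One's-complement addition (fold any carry out of bit 15 back into bit 0):
  0x359D + 0x0EB8 = 0x04455
  0x4455 + 0xD194 = 0x115E9 → wrap carry → 0x15EA
  0x15EA + 0xFEF5 = 0x114DF → wrap carry → 0x14E0
  0x14E0 + 0x3798 = 0x04C78
  0x4C78 + 0x0176 = 0x04DEE
One's-complement sum = 0x4DEE.
Checksum = ~0x4DEE & 0xFFFF = 0xB211.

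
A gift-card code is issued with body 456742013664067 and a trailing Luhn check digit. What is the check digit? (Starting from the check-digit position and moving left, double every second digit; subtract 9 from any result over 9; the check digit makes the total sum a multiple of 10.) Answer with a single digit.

Partial digits right→left: 7 6 0 4 6 6 3 1 0 2 4 7 6 5 4
Double every second digit counting from the check-digit position (so the 1st, 3rd, 5th, ... of the partial from the right).
  doubled (with −9 where >9): 5 0 3 6 0 8 3 8 → sum 33
  kept as-is: 6 4 6 1 2 7 5 → sum 31
Total = 33 + 31 = 64.
Check digit = (10 − (64 mod 10)) mod 10 = 6.

6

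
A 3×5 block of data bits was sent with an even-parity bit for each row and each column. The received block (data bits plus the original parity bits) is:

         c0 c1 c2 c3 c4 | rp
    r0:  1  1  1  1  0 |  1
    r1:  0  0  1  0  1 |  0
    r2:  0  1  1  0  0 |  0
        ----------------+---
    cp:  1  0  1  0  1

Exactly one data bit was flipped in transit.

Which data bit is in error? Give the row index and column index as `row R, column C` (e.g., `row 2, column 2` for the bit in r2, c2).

row 0, column 3

Recompute each row's even parity and compare to rp:
  r0: data parity 0, sent rp 1 → mismatch
  r1: data parity 0, sent rp 0 → ok
  r2: data parity 0, sent rp 0 → ok
Recompute each column's even parity and compare to cp:
  c0: data parity 1, sent cp 1 → ok
  c1: data parity 0, sent cp 0 → ok
  c2: data parity 1, sent cp 1 → ok
  c3: data parity 1, sent cp 0 → mismatch
  c4: data parity 1, sent cp 1 → ok
Exactly one row (r0) and one column (c3) fail → the flipped bit is at their intersection.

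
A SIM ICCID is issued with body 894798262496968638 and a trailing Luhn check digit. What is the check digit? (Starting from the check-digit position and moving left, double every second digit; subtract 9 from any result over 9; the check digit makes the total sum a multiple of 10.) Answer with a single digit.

Partial digits right→left: 8 3 6 8 6 9 6 9 4 2 6 2 8 9 7 4 9 8
Double every second digit counting from the check-digit position (so the 1st, 3rd, 5th, ... of the partial from the right).
  doubled (with −9 where >9): 7 3 3 3 8 3 7 5 9 → sum 48
  kept as-is: 3 8 9 9 2 2 9 4 8 → sum 54
Total = 48 + 54 = 102.
Check digit = (10 − (102 mod 10)) mod 10 = 8.

8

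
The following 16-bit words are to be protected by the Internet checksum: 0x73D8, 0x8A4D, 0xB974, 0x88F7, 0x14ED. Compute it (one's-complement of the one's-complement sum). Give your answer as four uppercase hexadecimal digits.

One's-complement addition (fold any carry out of bit 15 back into bit 0):
  0x73D8 + 0x8A4D = 0x0FE25
  0xFE25 + 0xB974 = 0x1B799 → wrap carry → 0xB79A
  0xB79A + 0x88F7 = 0x14091 → wrap carry → 0x4092
  0x4092 + 0x14ED = 0x0557F
One's-complement sum = 0x557F.
Checksum = ~0x557F & 0xFFFF = 0xAA80.

AA80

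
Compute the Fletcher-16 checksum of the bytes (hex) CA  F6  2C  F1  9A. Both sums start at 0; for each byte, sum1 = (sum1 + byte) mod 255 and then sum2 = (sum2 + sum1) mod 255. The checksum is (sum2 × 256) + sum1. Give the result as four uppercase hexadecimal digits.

D47A

Running sums (mod 255):
  after byte 0 (CA): sum1=202, sum2=202
  after byte 1 (F6): sum1=193, sum2=140
  after byte 2 (2C): sum1=237, sum2=122
  after byte 3 (F1): sum1=223, sum2=90
  after byte 4 (9A): sum1=122, sum2=212
Checksum = sum2·256 + sum1 = 212·256 + 122 = 54394 = 0xD47A.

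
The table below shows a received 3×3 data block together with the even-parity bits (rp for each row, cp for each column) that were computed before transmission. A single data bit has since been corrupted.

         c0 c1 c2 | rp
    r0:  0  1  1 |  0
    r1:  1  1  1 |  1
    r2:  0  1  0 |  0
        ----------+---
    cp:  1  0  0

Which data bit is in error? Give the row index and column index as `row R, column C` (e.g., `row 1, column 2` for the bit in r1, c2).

Recompute each row's even parity and compare to rp:
  r0: data parity 0, sent rp 0 → ok
  r1: data parity 1, sent rp 1 → ok
  r2: data parity 1, sent rp 0 → mismatch
Recompute each column's even parity and compare to cp:
  c0: data parity 1, sent cp 1 → ok
  c1: data parity 1, sent cp 0 → mismatch
  c2: data parity 0, sent cp 0 → ok
Exactly one row (r2) and one column (c1) fail → the flipped bit is at their intersection.

row 2, column 1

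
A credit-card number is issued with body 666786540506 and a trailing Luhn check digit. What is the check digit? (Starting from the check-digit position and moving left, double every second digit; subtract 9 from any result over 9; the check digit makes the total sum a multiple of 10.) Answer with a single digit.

2

Partial digits right→left: 6 0 5 0 4 5 6 8 7 6 6 6
Double every second digit counting from the check-digit position (so the 1st, 3rd, 5th, ... of the partial from the right).
  doubled (with −9 where >9): 3 1 8 3 5 3 → sum 23
  kept as-is: 0 0 5 8 6 6 → sum 25
Total = 23 + 25 = 48.
Check digit = (10 − (48 mod 10)) mod 10 = 2.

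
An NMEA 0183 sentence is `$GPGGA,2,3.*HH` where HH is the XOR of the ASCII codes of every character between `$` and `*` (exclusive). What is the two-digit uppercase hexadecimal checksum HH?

XOR the ASCII codes of the payload characters:
  'G' = 0x47 → acc = 0x47
  'P' = 0x50 → acc = 0x17
  'G' = 0x47 → acc = 0x50
  'G' = 0x47 → acc = 0x17
  'A' = 0x41 → acc = 0x56
  ',' = 0x2C → acc = 0x7A
  '2' = 0x32 → acc = 0x48
  ',' = 0x2C → acc = 0x64
  '3' = 0x33 → acc = 0x57
  '.' = 0x2E → acc = 0x79
Checksum = 0x79.

79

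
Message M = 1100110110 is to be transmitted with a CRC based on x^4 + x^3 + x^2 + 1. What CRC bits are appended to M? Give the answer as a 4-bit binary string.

0110

Append 4 zeros: 11001101100000. Divide by 11101 (XOR where the leading bit is 1):
  pos 0: 11001 XOR 11101 = 00100
  pos 2: 10010 XOR 11101 = 01111
  pos 3: 11111 XOR 11101 = 00010
  pos 6: 10100 XOR 11101 = 01001
  pos 7: 10010 XOR 11101 = 01111
  pos 8: 11110 XOR 11101 = 00011
Remainder (last 4 bits) = 0110. This is the CRC / FCS.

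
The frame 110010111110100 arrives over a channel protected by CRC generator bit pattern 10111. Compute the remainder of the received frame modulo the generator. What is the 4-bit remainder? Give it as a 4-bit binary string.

Modulo-2 division of 110010111110100 by 10111:
  pos 0: 11001 XOR 10111 = 01110
  pos 1: 11100 XOR 10111 = 01011
  pos 2: 10111 XOR 10111 = 00000
  pos 7: 11110 XOR 10111 = 01001
  pos 8: 10011 XOR 10111 = 00100
  pos 10: 10000 XOR 10111 = 00111
Remainder = 0111 (nonzero — an error is detected).

0111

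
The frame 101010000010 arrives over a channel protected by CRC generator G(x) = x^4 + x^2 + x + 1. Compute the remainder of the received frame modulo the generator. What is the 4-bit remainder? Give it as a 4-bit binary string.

0000

Modulo-2 division of 101010000010 by 10111:
  pos 0: 10101 XOR 10111 = 00010
  pos 3: 10000 XOR 10111 = 00111
  pos 5: 11100 XOR 10111 = 01011
  pos 6: 10111 XOR 10111 = 00000
Remainder = 0000 (zero — the frame passes the CRC check).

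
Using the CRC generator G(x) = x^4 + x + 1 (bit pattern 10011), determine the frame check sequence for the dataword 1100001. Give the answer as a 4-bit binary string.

Append 4 zeros: 11000010000. Divide by 10011 (XOR where the leading bit is 1):
  pos 0: 11000 XOR 10011 = 01011
  pos 1: 10110 XOR 10011 = 00101
  pos 3: 10110 XOR 10011 = 00101
  pos 5: 10100 XOR 10011 = 00111
Remainder (last 4 bits) = 1110. This is the CRC / FCS.

1110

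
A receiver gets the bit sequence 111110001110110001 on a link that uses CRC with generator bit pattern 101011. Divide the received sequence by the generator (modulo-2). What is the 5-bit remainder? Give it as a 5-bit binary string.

00010

Modulo-2 division of 111110001110110001 by 101011:
  pos 0: 111110 XOR 101011 = 010101
  pos 1: 101010 XOR 101011 = 000001
  pos 6: 101110 XOR 101011 = 000101
  pos 9: 101110 XOR 101011 = 000101
  pos 12: 101001 XOR 101011 = 000010
Remainder = 00010 (nonzero — an error is detected).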